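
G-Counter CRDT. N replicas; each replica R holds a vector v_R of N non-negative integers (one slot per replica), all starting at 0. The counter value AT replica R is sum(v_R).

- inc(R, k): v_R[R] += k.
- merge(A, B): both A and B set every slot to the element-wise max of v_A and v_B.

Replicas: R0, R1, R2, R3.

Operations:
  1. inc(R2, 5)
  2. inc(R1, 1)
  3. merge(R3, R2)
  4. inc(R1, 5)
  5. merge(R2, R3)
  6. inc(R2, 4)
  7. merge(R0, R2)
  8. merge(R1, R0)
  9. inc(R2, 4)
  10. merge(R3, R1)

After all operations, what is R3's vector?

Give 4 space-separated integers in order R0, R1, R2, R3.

Op 1: inc R2 by 5 -> R2=(0,0,5,0) value=5
Op 2: inc R1 by 1 -> R1=(0,1,0,0) value=1
Op 3: merge R3<->R2 -> R3=(0,0,5,0) R2=(0,0,5,0)
Op 4: inc R1 by 5 -> R1=(0,6,0,0) value=6
Op 5: merge R2<->R3 -> R2=(0,0,5,0) R3=(0,0,5,0)
Op 6: inc R2 by 4 -> R2=(0,0,9,0) value=9
Op 7: merge R0<->R2 -> R0=(0,0,9,0) R2=(0,0,9,0)
Op 8: merge R1<->R0 -> R1=(0,6,9,0) R0=(0,6,9,0)
Op 9: inc R2 by 4 -> R2=(0,0,13,0) value=13
Op 10: merge R3<->R1 -> R3=(0,6,9,0) R1=(0,6,9,0)

Answer: 0 6 9 0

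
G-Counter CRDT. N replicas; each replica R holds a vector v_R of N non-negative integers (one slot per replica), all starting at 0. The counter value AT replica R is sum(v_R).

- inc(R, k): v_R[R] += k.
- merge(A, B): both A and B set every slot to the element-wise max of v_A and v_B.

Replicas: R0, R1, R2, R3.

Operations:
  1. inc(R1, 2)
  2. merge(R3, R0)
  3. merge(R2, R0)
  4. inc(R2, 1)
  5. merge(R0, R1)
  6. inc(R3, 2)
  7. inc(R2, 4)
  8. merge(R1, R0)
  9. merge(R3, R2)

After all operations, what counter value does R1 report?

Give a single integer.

Answer: 2

Derivation:
Op 1: inc R1 by 2 -> R1=(0,2,0,0) value=2
Op 2: merge R3<->R0 -> R3=(0,0,0,0) R0=(0,0,0,0)
Op 3: merge R2<->R0 -> R2=(0,0,0,0) R0=(0,0,0,0)
Op 4: inc R2 by 1 -> R2=(0,0,1,0) value=1
Op 5: merge R0<->R1 -> R0=(0,2,0,0) R1=(0,2,0,0)
Op 6: inc R3 by 2 -> R3=(0,0,0,2) value=2
Op 7: inc R2 by 4 -> R2=(0,0,5,0) value=5
Op 8: merge R1<->R0 -> R1=(0,2,0,0) R0=(0,2,0,0)
Op 9: merge R3<->R2 -> R3=(0,0,5,2) R2=(0,0,5,2)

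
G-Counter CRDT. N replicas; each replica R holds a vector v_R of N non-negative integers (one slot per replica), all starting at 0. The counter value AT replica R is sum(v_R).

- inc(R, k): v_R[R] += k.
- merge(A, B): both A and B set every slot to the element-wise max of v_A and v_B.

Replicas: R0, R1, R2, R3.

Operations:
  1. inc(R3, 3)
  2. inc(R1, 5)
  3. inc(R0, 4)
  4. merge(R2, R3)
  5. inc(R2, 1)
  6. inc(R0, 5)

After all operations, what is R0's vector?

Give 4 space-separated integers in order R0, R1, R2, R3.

Answer: 9 0 0 0

Derivation:
Op 1: inc R3 by 3 -> R3=(0,0,0,3) value=3
Op 2: inc R1 by 5 -> R1=(0,5,0,0) value=5
Op 3: inc R0 by 4 -> R0=(4,0,0,0) value=4
Op 4: merge R2<->R3 -> R2=(0,0,0,3) R3=(0,0,0,3)
Op 5: inc R2 by 1 -> R2=(0,0,1,3) value=4
Op 6: inc R0 by 5 -> R0=(9,0,0,0) value=9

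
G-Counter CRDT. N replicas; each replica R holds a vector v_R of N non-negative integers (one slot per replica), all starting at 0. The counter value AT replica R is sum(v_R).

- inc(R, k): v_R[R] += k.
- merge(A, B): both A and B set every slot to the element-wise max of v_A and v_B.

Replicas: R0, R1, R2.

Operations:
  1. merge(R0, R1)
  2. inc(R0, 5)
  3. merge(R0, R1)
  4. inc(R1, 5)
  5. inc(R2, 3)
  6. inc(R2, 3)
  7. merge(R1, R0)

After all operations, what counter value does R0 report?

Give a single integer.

Op 1: merge R0<->R1 -> R0=(0,0,0) R1=(0,0,0)
Op 2: inc R0 by 5 -> R0=(5,0,0) value=5
Op 3: merge R0<->R1 -> R0=(5,0,0) R1=(5,0,0)
Op 4: inc R1 by 5 -> R1=(5,5,0) value=10
Op 5: inc R2 by 3 -> R2=(0,0,3) value=3
Op 6: inc R2 by 3 -> R2=(0,0,6) value=6
Op 7: merge R1<->R0 -> R1=(5,5,0) R0=(5,5,0)

Answer: 10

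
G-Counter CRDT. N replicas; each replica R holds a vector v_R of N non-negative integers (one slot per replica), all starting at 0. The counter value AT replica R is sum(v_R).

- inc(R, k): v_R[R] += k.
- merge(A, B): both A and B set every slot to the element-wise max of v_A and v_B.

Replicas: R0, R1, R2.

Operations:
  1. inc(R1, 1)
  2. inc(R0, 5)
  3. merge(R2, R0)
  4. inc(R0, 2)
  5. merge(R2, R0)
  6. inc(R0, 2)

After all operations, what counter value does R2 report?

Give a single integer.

Answer: 7

Derivation:
Op 1: inc R1 by 1 -> R1=(0,1,0) value=1
Op 2: inc R0 by 5 -> R0=(5,0,0) value=5
Op 3: merge R2<->R0 -> R2=(5,0,0) R0=(5,0,0)
Op 4: inc R0 by 2 -> R0=(7,0,0) value=7
Op 5: merge R2<->R0 -> R2=(7,0,0) R0=(7,0,0)
Op 6: inc R0 by 2 -> R0=(9,0,0) value=9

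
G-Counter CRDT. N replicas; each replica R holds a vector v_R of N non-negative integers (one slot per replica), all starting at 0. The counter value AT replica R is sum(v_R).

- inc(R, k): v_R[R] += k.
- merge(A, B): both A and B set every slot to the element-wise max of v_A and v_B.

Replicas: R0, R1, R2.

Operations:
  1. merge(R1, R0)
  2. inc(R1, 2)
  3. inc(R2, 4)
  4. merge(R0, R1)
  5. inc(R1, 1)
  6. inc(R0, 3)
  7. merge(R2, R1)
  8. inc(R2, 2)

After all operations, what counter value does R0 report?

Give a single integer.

Op 1: merge R1<->R0 -> R1=(0,0,0) R0=(0,0,0)
Op 2: inc R1 by 2 -> R1=(0,2,0) value=2
Op 3: inc R2 by 4 -> R2=(0,0,4) value=4
Op 4: merge R0<->R1 -> R0=(0,2,0) R1=(0,2,0)
Op 5: inc R1 by 1 -> R1=(0,3,0) value=3
Op 6: inc R0 by 3 -> R0=(3,2,0) value=5
Op 7: merge R2<->R1 -> R2=(0,3,4) R1=(0,3,4)
Op 8: inc R2 by 2 -> R2=(0,3,6) value=9

Answer: 5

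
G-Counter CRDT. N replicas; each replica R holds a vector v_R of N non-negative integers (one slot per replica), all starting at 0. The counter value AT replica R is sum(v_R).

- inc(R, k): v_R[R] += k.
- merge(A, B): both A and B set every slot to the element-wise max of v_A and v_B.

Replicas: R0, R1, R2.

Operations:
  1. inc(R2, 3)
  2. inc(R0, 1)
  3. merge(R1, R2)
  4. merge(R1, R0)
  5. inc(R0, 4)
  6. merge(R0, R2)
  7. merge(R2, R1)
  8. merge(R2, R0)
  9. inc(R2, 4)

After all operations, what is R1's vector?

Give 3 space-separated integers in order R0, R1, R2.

Op 1: inc R2 by 3 -> R2=(0,0,3) value=3
Op 2: inc R0 by 1 -> R0=(1,0,0) value=1
Op 3: merge R1<->R2 -> R1=(0,0,3) R2=(0,0,3)
Op 4: merge R1<->R0 -> R1=(1,0,3) R0=(1,0,3)
Op 5: inc R0 by 4 -> R0=(5,0,3) value=8
Op 6: merge R0<->R2 -> R0=(5,0,3) R2=(5,0,3)
Op 7: merge R2<->R1 -> R2=(5,0,3) R1=(5,0,3)
Op 8: merge R2<->R0 -> R2=(5,0,3) R0=(5,0,3)
Op 9: inc R2 by 4 -> R2=(5,0,7) value=12

Answer: 5 0 3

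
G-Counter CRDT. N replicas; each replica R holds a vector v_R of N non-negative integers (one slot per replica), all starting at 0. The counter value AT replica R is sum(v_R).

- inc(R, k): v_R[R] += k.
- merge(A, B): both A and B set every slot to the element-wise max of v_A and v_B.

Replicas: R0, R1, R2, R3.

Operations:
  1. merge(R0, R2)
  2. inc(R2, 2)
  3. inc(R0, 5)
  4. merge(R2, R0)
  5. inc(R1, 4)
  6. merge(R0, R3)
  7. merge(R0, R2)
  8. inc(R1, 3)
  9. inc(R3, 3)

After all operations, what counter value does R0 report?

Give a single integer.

Answer: 7

Derivation:
Op 1: merge R0<->R2 -> R0=(0,0,0,0) R2=(0,0,0,0)
Op 2: inc R2 by 2 -> R2=(0,0,2,0) value=2
Op 3: inc R0 by 5 -> R0=(5,0,0,0) value=5
Op 4: merge R2<->R0 -> R2=(5,0,2,0) R0=(5,0,2,0)
Op 5: inc R1 by 4 -> R1=(0,4,0,0) value=4
Op 6: merge R0<->R3 -> R0=(5,0,2,0) R3=(5,0,2,0)
Op 7: merge R0<->R2 -> R0=(5,0,2,0) R2=(5,0,2,0)
Op 8: inc R1 by 3 -> R1=(0,7,0,0) value=7
Op 9: inc R3 by 3 -> R3=(5,0,2,3) value=10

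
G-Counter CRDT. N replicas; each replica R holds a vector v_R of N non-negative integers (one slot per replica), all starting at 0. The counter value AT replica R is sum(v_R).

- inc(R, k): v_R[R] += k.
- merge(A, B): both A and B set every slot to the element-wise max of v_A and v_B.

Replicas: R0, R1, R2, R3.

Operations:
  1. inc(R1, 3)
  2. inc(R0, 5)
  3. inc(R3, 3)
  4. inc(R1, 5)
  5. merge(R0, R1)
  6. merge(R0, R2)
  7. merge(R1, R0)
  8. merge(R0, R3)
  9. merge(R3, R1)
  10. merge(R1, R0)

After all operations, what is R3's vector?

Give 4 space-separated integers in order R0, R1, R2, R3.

Answer: 5 8 0 3

Derivation:
Op 1: inc R1 by 3 -> R1=(0,3,0,0) value=3
Op 2: inc R0 by 5 -> R0=(5,0,0,0) value=5
Op 3: inc R3 by 3 -> R3=(0,0,0,3) value=3
Op 4: inc R1 by 5 -> R1=(0,8,0,0) value=8
Op 5: merge R0<->R1 -> R0=(5,8,0,0) R1=(5,8,0,0)
Op 6: merge R0<->R2 -> R0=(5,8,0,0) R2=(5,8,0,0)
Op 7: merge R1<->R0 -> R1=(5,8,0,0) R0=(5,8,0,0)
Op 8: merge R0<->R3 -> R0=(5,8,0,3) R3=(5,8,0,3)
Op 9: merge R3<->R1 -> R3=(5,8,0,3) R1=(5,8,0,3)
Op 10: merge R1<->R0 -> R1=(5,8,0,3) R0=(5,8,0,3)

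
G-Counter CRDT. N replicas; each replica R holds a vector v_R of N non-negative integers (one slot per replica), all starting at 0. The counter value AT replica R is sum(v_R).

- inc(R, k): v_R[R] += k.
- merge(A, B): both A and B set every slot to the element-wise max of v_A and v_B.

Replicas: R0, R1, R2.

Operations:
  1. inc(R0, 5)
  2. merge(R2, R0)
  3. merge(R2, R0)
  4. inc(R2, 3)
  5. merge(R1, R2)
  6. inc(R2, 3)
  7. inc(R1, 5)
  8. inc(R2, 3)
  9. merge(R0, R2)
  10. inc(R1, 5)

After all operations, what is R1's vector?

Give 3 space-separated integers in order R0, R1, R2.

Op 1: inc R0 by 5 -> R0=(5,0,0) value=5
Op 2: merge R2<->R0 -> R2=(5,0,0) R0=(5,0,0)
Op 3: merge R2<->R0 -> R2=(5,0,0) R0=(5,0,0)
Op 4: inc R2 by 3 -> R2=(5,0,3) value=8
Op 5: merge R1<->R2 -> R1=(5,0,3) R2=(5,0,3)
Op 6: inc R2 by 3 -> R2=(5,0,6) value=11
Op 7: inc R1 by 5 -> R1=(5,5,3) value=13
Op 8: inc R2 by 3 -> R2=(5,0,9) value=14
Op 9: merge R0<->R2 -> R0=(5,0,9) R2=(5,0,9)
Op 10: inc R1 by 5 -> R1=(5,10,3) value=18

Answer: 5 10 3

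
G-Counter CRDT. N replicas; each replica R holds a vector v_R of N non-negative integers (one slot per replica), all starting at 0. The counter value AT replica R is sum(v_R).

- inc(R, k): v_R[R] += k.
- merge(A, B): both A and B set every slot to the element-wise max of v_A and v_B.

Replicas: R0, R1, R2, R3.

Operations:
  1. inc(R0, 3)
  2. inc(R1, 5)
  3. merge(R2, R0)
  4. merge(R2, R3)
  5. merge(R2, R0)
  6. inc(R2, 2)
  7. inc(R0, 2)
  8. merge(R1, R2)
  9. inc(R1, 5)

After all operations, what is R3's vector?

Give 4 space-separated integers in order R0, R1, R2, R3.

Answer: 3 0 0 0

Derivation:
Op 1: inc R0 by 3 -> R0=(3,0,0,0) value=3
Op 2: inc R1 by 5 -> R1=(0,5,0,0) value=5
Op 3: merge R2<->R0 -> R2=(3,0,0,0) R0=(3,0,0,0)
Op 4: merge R2<->R3 -> R2=(3,0,0,0) R3=(3,0,0,0)
Op 5: merge R2<->R0 -> R2=(3,0,0,0) R0=(3,0,0,0)
Op 6: inc R2 by 2 -> R2=(3,0,2,0) value=5
Op 7: inc R0 by 2 -> R0=(5,0,0,0) value=5
Op 8: merge R1<->R2 -> R1=(3,5,2,0) R2=(3,5,2,0)
Op 9: inc R1 by 5 -> R1=(3,10,2,0) value=15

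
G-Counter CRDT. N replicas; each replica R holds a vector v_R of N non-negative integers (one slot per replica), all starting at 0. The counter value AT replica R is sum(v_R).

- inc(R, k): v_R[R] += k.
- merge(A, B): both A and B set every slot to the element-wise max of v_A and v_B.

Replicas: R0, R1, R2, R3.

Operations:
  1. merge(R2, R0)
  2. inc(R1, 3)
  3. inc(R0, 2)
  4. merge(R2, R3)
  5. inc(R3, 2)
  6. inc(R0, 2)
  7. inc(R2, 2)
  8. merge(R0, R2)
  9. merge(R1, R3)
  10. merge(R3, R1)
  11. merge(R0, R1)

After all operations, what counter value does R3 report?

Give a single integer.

Answer: 5

Derivation:
Op 1: merge R2<->R0 -> R2=(0,0,0,0) R0=(0,0,0,0)
Op 2: inc R1 by 3 -> R1=(0,3,0,0) value=3
Op 3: inc R0 by 2 -> R0=(2,0,0,0) value=2
Op 4: merge R2<->R3 -> R2=(0,0,0,0) R3=(0,0,0,0)
Op 5: inc R3 by 2 -> R3=(0,0,0,2) value=2
Op 6: inc R0 by 2 -> R0=(4,0,0,0) value=4
Op 7: inc R2 by 2 -> R2=(0,0,2,0) value=2
Op 8: merge R0<->R2 -> R0=(4,0,2,0) R2=(4,0,2,0)
Op 9: merge R1<->R3 -> R1=(0,3,0,2) R3=(0,3,0,2)
Op 10: merge R3<->R1 -> R3=(0,3,0,2) R1=(0,3,0,2)
Op 11: merge R0<->R1 -> R0=(4,3,2,2) R1=(4,3,2,2)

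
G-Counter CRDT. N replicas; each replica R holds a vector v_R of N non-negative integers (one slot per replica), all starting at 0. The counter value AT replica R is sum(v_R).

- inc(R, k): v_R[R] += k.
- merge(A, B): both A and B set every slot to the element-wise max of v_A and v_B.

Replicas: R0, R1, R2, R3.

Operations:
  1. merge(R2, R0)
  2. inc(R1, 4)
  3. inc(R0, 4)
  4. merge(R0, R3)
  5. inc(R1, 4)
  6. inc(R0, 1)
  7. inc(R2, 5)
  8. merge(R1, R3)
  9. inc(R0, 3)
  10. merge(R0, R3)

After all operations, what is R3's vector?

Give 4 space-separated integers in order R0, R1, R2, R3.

Op 1: merge R2<->R0 -> R2=(0,0,0,0) R0=(0,0,0,0)
Op 2: inc R1 by 4 -> R1=(0,4,0,0) value=4
Op 3: inc R0 by 4 -> R0=(4,0,0,0) value=4
Op 4: merge R0<->R3 -> R0=(4,0,0,0) R3=(4,0,0,0)
Op 5: inc R1 by 4 -> R1=(0,8,0,0) value=8
Op 6: inc R0 by 1 -> R0=(5,0,0,0) value=5
Op 7: inc R2 by 5 -> R2=(0,0,5,0) value=5
Op 8: merge R1<->R3 -> R1=(4,8,0,0) R3=(4,8,0,0)
Op 9: inc R0 by 3 -> R0=(8,0,0,0) value=8
Op 10: merge R0<->R3 -> R0=(8,8,0,0) R3=(8,8,0,0)

Answer: 8 8 0 0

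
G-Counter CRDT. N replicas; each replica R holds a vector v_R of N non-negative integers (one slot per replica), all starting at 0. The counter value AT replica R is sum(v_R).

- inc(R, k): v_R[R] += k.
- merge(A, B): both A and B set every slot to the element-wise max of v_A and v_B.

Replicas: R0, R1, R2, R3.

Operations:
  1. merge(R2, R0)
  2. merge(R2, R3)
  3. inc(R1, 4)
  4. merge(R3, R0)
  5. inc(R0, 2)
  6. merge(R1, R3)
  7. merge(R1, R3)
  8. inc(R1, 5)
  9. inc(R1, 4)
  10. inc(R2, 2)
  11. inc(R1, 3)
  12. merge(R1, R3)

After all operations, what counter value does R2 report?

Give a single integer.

Answer: 2

Derivation:
Op 1: merge R2<->R0 -> R2=(0,0,0,0) R0=(0,0,0,0)
Op 2: merge R2<->R3 -> R2=(0,0,0,0) R3=(0,0,0,0)
Op 3: inc R1 by 4 -> R1=(0,4,0,0) value=4
Op 4: merge R3<->R0 -> R3=(0,0,0,0) R0=(0,0,0,0)
Op 5: inc R0 by 2 -> R0=(2,0,0,0) value=2
Op 6: merge R1<->R3 -> R1=(0,4,0,0) R3=(0,4,0,0)
Op 7: merge R1<->R3 -> R1=(0,4,0,0) R3=(0,4,0,0)
Op 8: inc R1 by 5 -> R1=(0,9,0,0) value=9
Op 9: inc R1 by 4 -> R1=(0,13,0,0) value=13
Op 10: inc R2 by 2 -> R2=(0,0,2,0) value=2
Op 11: inc R1 by 3 -> R1=(0,16,0,0) value=16
Op 12: merge R1<->R3 -> R1=(0,16,0,0) R3=(0,16,0,0)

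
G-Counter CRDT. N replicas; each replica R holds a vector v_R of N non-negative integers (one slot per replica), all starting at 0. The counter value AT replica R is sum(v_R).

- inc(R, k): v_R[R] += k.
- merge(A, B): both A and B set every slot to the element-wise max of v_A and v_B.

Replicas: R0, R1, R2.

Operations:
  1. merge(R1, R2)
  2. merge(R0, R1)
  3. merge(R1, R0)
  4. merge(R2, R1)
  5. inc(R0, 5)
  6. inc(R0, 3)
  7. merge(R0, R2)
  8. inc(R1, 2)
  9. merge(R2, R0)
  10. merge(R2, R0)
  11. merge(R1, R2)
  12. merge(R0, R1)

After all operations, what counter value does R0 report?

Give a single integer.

Answer: 10

Derivation:
Op 1: merge R1<->R2 -> R1=(0,0,0) R2=(0,0,0)
Op 2: merge R0<->R1 -> R0=(0,0,0) R1=(0,0,0)
Op 3: merge R1<->R0 -> R1=(0,0,0) R0=(0,0,0)
Op 4: merge R2<->R1 -> R2=(0,0,0) R1=(0,0,0)
Op 5: inc R0 by 5 -> R0=(5,0,0) value=5
Op 6: inc R0 by 3 -> R0=(8,0,0) value=8
Op 7: merge R0<->R2 -> R0=(8,0,0) R2=(8,0,0)
Op 8: inc R1 by 2 -> R1=(0,2,0) value=2
Op 9: merge R2<->R0 -> R2=(8,0,0) R0=(8,0,0)
Op 10: merge R2<->R0 -> R2=(8,0,0) R0=(8,0,0)
Op 11: merge R1<->R2 -> R1=(8,2,0) R2=(8,2,0)
Op 12: merge R0<->R1 -> R0=(8,2,0) R1=(8,2,0)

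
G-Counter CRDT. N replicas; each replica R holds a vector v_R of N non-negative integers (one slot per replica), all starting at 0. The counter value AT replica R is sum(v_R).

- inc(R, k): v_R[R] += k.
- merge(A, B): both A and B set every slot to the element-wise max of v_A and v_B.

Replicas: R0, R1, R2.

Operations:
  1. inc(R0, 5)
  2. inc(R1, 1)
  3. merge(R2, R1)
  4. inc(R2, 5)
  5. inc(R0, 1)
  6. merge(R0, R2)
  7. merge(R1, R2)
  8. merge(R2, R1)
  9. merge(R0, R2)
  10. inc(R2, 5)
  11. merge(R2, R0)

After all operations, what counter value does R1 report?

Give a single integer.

Answer: 12

Derivation:
Op 1: inc R0 by 5 -> R0=(5,0,0) value=5
Op 2: inc R1 by 1 -> R1=(0,1,0) value=1
Op 3: merge R2<->R1 -> R2=(0,1,0) R1=(0,1,0)
Op 4: inc R2 by 5 -> R2=(0,1,5) value=6
Op 5: inc R0 by 1 -> R0=(6,0,0) value=6
Op 6: merge R0<->R2 -> R0=(6,1,5) R2=(6,1,5)
Op 7: merge R1<->R2 -> R1=(6,1,5) R2=(6,1,5)
Op 8: merge R2<->R1 -> R2=(6,1,5) R1=(6,1,5)
Op 9: merge R0<->R2 -> R0=(6,1,5) R2=(6,1,5)
Op 10: inc R2 by 5 -> R2=(6,1,10) value=17
Op 11: merge R2<->R0 -> R2=(6,1,10) R0=(6,1,10)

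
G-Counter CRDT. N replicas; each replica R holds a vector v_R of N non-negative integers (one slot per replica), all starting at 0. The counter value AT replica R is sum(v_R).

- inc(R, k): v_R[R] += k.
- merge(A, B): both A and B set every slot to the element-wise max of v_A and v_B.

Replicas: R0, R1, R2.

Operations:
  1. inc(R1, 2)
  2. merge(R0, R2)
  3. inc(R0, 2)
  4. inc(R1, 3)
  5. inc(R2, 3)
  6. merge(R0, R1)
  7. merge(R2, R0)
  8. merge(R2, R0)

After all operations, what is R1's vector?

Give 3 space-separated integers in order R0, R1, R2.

Op 1: inc R1 by 2 -> R1=(0,2,0) value=2
Op 2: merge R0<->R2 -> R0=(0,0,0) R2=(0,0,0)
Op 3: inc R0 by 2 -> R0=(2,0,0) value=2
Op 4: inc R1 by 3 -> R1=(0,5,0) value=5
Op 5: inc R2 by 3 -> R2=(0,0,3) value=3
Op 6: merge R0<->R1 -> R0=(2,5,0) R1=(2,5,0)
Op 7: merge R2<->R0 -> R2=(2,5,3) R0=(2,5,3)
Op 8: merge R2<->R0 -> R2=(2,5,3) R0=(2,5,3)

Answer: 2 5 0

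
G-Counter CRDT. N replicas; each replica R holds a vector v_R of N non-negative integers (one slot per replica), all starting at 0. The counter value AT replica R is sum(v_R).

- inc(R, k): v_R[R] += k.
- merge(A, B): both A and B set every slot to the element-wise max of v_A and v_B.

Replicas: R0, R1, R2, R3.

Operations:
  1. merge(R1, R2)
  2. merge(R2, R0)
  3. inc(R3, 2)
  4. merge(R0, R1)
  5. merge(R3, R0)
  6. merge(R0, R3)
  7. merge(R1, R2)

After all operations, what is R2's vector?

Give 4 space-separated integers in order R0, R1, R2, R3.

Op 1: merge R1<->R2 -> R1=(0,0,0,0) R2=(0,0,0,0)
Op 2: merge R2<->R0 -> R2=(0,0,0,0) R0=(0,0,0,0)
Op 3: inc R3 by 2 -> R3=(0,0,0,2) value=2
Op 4: merge R0<->R1 -> R0=(0,0,0,0) R1=(0,0,0,0)
Op 5: merge R3<->R0 -> R3=(0,0,0,2) R0=(0,0,0,2)
Op 6: merge R0<->R3 -> R0=(0,0,0,2) R3=(0,0,0,2)
Op 7: merge R1<->R2 -> R1=(0,0,0,0) R2=(0,0,0,0)

Answer: 0 0 0 0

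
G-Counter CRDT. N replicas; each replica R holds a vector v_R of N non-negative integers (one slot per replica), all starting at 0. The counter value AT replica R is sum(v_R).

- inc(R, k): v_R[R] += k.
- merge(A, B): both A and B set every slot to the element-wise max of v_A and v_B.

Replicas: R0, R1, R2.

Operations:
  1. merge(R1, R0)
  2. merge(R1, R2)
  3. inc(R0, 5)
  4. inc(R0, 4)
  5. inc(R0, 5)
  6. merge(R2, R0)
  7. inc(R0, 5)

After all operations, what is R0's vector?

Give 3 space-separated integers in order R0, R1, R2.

Op 1: merge R1<->R0 -> R1=(0,0,0) R0=(0,0,0)
Op 2: merge R1<->R2 -> R1=(0,0,0) R2=(0,0,0)
Op 3: inc R0 by 5 -> R0=(5,0,0) value=5
Op 4: inc R0 by 4 -> R0=(9,0,0) value=9
Op 5: inc R0 by 5 -> R0=(14,0,0) value=14
Op 6: merge R2<->R0 -> R2=(14,0,0) R0=(14,0,0)
Op 7: inc R0 by 5 -> R0=(19,0,0) value=19

Answer: 19 0 0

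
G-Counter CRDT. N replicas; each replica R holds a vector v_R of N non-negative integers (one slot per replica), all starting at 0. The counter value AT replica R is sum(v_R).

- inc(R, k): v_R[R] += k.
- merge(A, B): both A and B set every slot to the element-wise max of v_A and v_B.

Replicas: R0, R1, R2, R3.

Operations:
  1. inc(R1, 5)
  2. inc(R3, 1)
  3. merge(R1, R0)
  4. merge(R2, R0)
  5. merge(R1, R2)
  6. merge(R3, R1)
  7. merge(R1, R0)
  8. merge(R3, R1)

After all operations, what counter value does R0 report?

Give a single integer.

Answer: 6

Derivation:
Op 1: inc R1 by 5 -> R1=(0,5,0,0) value=5
Op 2: inc R3 by 1 -> R3=(0,0,0,1) value=1
Op 3: merge R1<->R0 -> R1=(0,5,0,0) R0=(0,5,0,0)
Op 4: merge R2<->R0 -> R2=(0,5,0,0) R0=(0,5,0,0)
Op 5: merge R1<->R2 -> R1=(0,5,0,0) R2=(0,5,0,0)
Op 6: merge R3<->R1 -> R3=(0,5,0,1) R1=(0,5,0,1)
Op 7: merge R1<->R0 -> R1=(0,5,0,1) R0=(0,5,0,1)
Op 8: merge R3<->R1 -> R3=(0,5,0,1) R1=(0,5,0,1)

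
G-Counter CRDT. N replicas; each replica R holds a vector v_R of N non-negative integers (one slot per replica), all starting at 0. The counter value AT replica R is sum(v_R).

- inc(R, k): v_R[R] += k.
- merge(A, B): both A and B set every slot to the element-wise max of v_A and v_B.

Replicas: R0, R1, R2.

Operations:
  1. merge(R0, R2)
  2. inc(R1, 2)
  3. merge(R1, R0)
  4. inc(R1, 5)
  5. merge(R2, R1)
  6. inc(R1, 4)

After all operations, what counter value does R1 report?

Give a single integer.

Answer: 11

Derivation:
Op 1: merge R0<->R2 -> R0=(0,0,0) R2=(0,0,0)
Op 2: inc R1 by 2 -> R1=(0,2,0) value=2
Op 3: merge R1<->R0 -> R1=(0,2,0) R0=(0,2,0)
Op 4: inc R1 by 5 -> R1=(0,7,0) value=7
Op 5: merge R2<->R1 -> R2=(0,7,0) R1=(0,7,0)
Op 6: inc R1 by 4 -> R1=(0,11,0) value=11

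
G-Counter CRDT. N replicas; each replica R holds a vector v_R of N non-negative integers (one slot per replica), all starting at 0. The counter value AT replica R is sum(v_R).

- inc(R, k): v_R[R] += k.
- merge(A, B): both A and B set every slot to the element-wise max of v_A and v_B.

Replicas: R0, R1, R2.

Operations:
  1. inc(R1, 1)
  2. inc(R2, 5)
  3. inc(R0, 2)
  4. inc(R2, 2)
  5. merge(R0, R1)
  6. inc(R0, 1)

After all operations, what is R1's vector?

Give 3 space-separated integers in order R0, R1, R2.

Op 1: inc R1 by 1 -> R1=(0,1,0) value=1
Op 2: inc R2 by 5 -> R2=(0,0,5) value=5
Op 3: inc R0 by 2 -> R0=(2,0,0) value=2
Op 4: inc R2 by 2 -> R2=(0,0,7) value=7
Op 5: merge R0<->R1 -> R0=(2,1,0) R1=(2,1,0)
Op 6: inc R0 by 1 -> R0=(3,1,0) value=4

Answer: 2 1 0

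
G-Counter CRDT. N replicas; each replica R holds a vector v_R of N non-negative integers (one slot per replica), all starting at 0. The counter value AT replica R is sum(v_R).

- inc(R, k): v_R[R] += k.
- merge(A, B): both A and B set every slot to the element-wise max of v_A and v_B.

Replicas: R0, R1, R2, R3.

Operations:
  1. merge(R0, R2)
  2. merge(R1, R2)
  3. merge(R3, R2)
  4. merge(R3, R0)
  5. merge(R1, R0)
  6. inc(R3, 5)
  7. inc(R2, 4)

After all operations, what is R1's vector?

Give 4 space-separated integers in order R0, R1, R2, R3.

Answer: 0 0 0 0

Derivation:
Op 1: merge R0<->R2 -> R0=(0,0,0,0) R2=(0,0,0,0)
Op 2: merge R1<->R2 -> R1=(0,0,0,0) R2=(0,0,0,0)
Op 3: merge R3<->R2 -> R3=(0,0,0,0) R2=(0,0,0,0)
Op 4: merge R3<->R0 -> R3=(0,0,0,0) R0=(0,0,0,0)
Op 5: merge R1<->R0 -> R1=(0,0,0,0) R0=(0,0,0,0)
Op 6: inc R3 by 5 -> R3=(0,0,0,5) value=5
Op 7: inc R2 by 4 -> R2=(0,0,4,0) value=4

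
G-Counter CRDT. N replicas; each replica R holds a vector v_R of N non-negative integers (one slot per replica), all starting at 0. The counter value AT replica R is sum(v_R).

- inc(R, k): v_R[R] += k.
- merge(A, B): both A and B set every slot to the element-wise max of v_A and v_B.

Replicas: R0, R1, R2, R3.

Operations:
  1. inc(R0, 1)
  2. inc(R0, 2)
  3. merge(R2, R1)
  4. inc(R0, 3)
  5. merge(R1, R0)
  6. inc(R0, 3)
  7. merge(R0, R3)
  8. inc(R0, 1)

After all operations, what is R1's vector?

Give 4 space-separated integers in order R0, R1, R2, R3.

Op 1: inc R0 by 1 -> R0=(1,0,0,0) value=1
Op 2: inc R0 by 2 -> R0=(3,0,0,0) value=3
Op 3: merge R2<->R1 -> R2=(0,0,0,0) R1=(0,0,0,0)
Op 4: inc R0 by 3 -> R0=(6,0,0,0) value=6
Op 5: merge R1<->R0 -> R1=(6,0,0,0) R0=(6,0,0,0)
Op 6: inc R0 by 3 -> R0=(9,0,0,0) value=9
Op 7: merge R0<->R3 -> R0=(9,0,0,0) R3=(9,0,0,0)
Op 8: inc R0 by 1 -> R0=(10,0,0,0) value=10

Answer: 6 0 0 0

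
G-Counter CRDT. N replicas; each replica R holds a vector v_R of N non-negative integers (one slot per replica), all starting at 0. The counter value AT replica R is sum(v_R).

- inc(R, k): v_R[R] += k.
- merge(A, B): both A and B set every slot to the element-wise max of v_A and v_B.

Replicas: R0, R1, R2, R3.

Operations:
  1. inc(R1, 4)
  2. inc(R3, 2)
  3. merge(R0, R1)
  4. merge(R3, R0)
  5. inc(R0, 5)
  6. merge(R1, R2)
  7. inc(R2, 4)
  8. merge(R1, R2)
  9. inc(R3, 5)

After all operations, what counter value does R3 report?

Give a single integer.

Op 1: inc R1 by 4 -> R1=(0,4,0,0) value=4
Op 2: inc R3 by 2 -> R3=(0,0,0,2) value=2
Op 3: merge R0<->R1 -> R0=(0,4,0,0) R1=(0,4,0,0)
Op 4: merge R3<->R0 -> R3=(0,4,0,2) R0=(0,4,0,2)
Op 5: inc R0 by 5 -> R0=(5,4,0,2) value=11
Op 6: merge R1<->R2 -> R1=(0,4,0,0) R2=(0,4,0,0)
Op 7: inc R2 by 4 -> R2=(0,4,4,0) value=8
Op 8: merge R1<->R2 -> R1=(0,4,4,0) R2=(0,4,4,0)
Op 9: inc R3 by 5 -> R3=(0,4,0,7) value=11

Answer: 11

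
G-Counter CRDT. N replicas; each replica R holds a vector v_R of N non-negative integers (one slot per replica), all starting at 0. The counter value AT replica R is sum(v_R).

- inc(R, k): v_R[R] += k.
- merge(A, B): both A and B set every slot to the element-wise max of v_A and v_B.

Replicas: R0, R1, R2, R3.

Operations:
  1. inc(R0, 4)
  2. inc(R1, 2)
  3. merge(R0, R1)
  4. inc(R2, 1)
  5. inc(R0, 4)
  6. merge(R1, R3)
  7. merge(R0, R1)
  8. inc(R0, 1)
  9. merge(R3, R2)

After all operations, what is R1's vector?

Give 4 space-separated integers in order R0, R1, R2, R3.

Op 1: inc R0 by 4 -> R0=(4,0,0,0) value=4
Op 2: inc R1 by 2 -> R1=(0,2,0,0) value=2
Op 3: merge R0<->R1 -> R0=(4,2,0,0) R1=(4,2,0,0)
Op 4: inc R2 by 1 -> R2=(0,0,1,0) value=1
Op 5: inc R0 by 4 -> R0=(8,2,0,0) value=10
Op 6: merge R1<->R3 -> R1=(4,2,0,0) R3=(4,2,0,0)
Op 7: merge R0<->R1 -> R0=(8,2,0,0) R1=(8,2,0,0)
Op 8: inc R0 by 1 -> R0=(9,2,0,0) value=11
Op 9: merge R3<->R2 -> R3=(4,2,1,0) R2=(4,2,1,0)

Answer: 8 2 0 0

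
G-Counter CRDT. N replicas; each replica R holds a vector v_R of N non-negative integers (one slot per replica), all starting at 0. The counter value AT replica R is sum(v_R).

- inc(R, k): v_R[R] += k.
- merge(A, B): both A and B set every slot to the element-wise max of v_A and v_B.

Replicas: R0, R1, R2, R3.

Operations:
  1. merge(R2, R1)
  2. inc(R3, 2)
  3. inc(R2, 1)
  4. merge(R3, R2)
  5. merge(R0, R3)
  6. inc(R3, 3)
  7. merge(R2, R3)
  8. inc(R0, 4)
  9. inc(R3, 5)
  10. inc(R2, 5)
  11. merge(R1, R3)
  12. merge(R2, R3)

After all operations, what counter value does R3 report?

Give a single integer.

Answer: 16

Derivation:
Op 1: merge R2<->R1 -> R2=(0,0,0,0) R1=(0,0,0,0)
Op 2: inc R3 by 2 -> R3=(0,0,0,2) value=2
Op 3: inc R2 by 1 -> R2=(0,0,1,0) value=1
Op 4: merge R3<->R2 -> R3=(0,0,1,2) R2=(0,0,1,2)
Op 5: merge R0<->R3 -> R0=(0,0,1,2) R3=(0,0,1,2)
Op 6: inc R3 by 3 -> R3=(0,0,1,5) value=6
Op 7: merge R2<->R3 -> R2=(0,0,1,5) R3=(0,0,1,5)
Op 8: inc R0 by 4 -> R0=(4,0,1,2) value=7
Op 9: inc R3 by 5 -> R3=(0,0,1,10) value=11
Op 10: inc R2 by 5 -> R2=(0,0,6,5) value=11
Op 11: merge R1<->R3 -> R1=(0,0,1,10) R3=(0,0,1,10)
Op 12: merge R2<->R3 -> R2=(0,0,6,10) R3=(0,0,6,10)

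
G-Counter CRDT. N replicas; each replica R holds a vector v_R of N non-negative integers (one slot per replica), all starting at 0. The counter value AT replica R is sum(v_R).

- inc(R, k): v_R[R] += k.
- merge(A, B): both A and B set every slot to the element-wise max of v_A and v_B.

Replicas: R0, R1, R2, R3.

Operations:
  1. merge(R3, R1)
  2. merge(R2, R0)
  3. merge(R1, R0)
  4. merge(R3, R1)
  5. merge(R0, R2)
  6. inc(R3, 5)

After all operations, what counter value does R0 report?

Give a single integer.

Answer: 0

Derivation:
Op 1: merge R3<->R1 -> R3=(0,0,0,0) R1=(0,0,0,0)
Op 2: merge R2<->R0 -> R2=(0,0,0,0) R0=(0,0,0,0)
Op 3: merge R1<->R0 -> R1=(0,0,0,0) R0=(0,0,0,0)
Op 4: merge R3<->R1 -> R3=(0,0,0,0) R1=(0,0,0,0)
Op 5: merge R0<->R2 -> R0=(0,0,0,0) R2=(0,0,0,0)
Op 6: inc R3 by 5 -> R3=(0,0,0,5) value=5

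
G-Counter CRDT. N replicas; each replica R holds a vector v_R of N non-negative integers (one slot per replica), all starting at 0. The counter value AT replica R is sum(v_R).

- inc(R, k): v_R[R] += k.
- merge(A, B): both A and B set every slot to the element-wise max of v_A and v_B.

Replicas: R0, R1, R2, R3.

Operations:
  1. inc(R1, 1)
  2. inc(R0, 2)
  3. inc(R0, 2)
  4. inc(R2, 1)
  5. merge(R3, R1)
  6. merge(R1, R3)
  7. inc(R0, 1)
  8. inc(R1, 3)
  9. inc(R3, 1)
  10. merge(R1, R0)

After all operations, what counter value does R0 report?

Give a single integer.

Op 1: inc R1 by 1 -> R1=(0,1,0,0) value=1
Op 2: inc R0 by 2 -> R0=(2,0,0,0) value=2
Op 3: inc R0 by 2 -> R0=(4,0,0,0) value=4
Op 4: inc R2 by 1 -> R2=(0,0,1,0) value=1
Op 5: merge R3<->R1 -> R3=(0,1,0,0) R1=(0,1,0,0)
Op 6: merge R1<->R3 -> R1=(0,1,0,0) R3=(0,1,0,0)
Op 7: inc R0 by 1 -> R0=(5,0,0,0) value=5
Op 8: inc R1 by 3 -> R1=(0,4,0,0) value=4
Op 9: inc R3 by 1 -> R3=(0,1,0,1) value=2
Op 10: merge R1<->R0 -> R1=(5,4,0,0) R0=(5,4,0,0)

Answer: 9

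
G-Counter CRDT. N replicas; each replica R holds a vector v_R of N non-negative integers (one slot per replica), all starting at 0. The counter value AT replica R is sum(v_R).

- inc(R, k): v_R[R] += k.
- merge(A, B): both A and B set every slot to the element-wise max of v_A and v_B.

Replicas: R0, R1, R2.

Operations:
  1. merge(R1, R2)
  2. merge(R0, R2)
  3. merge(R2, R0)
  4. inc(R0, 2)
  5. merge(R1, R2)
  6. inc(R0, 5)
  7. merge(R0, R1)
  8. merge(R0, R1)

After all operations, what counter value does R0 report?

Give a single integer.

Op 1: merge R1<->R2 -> R1=(0,0,0) R2=(0,0,0)
Op 2: merge R0<->R2 -> R0=(0,0,0) R2=(0,0,0)
Op 3: merge R2<->R0 -> R2=(0,0,0) R0=(0,0,0)
Op 4: inc R0 by 2 -> R0=(2,0,0) value=2
Op 5: merge R1<->R2 -> R1=(0,0,0) R2=(0,0,0)
Op 6: inc R0 by 5 -> R0=(7,0,0) value=7
Op 7: merge R0<->R1 -> R0=(7,0,0) R1=(7,0,0)
Op 8: merge R0<->R1 -> R0=(7,0,0) R1=(7,0,0)

Answer: 7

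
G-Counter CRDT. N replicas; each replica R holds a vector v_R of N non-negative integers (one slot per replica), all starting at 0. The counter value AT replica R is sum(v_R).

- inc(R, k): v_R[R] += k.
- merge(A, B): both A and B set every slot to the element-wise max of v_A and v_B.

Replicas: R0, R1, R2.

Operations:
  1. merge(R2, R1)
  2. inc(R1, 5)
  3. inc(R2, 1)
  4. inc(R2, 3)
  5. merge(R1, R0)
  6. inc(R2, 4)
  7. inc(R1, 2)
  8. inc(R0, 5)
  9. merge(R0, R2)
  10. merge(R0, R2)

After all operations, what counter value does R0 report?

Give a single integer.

Answer: 18

Derivation:
Op 1: merge R2<->R1 -> R2=(0,0,0) R1=(0,0,0)
Op 2: inc R1 by 5 -> R1=(0,5,0) value=5
Op 3: inc R2 by 1 -> R2=(0,0,1) value=1
Op 4: inc R2 by 3 -> R2=(0,0,4) value=4
Op 5: merge R1<->R0 -> R1=(0,5,0) R0=(0,5,0)
Op 6: inc R2 by 4 -> R2=(0,0,8) value=8
Op 7: inc R1 by 2 -> R1=(0,7,0) value=7
Op 8: inc R0 by 5 -> R0=(5,5,0) value=10
Op 9: merge R0<->R2 -> R0=(5,5,8) R2=(5,5,8)
Op 10: merge R0<->R2 -> R0=(5,5,8) R2=(5,5,8)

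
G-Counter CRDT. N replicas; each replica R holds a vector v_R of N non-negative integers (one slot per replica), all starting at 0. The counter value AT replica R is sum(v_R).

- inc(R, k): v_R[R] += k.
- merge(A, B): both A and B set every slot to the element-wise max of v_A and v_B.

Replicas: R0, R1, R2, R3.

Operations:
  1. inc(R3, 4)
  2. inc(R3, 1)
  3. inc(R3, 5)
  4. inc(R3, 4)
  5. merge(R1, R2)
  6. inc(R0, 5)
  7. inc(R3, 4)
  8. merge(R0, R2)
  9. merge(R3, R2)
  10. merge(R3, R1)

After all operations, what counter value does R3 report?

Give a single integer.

Answer: 23

Derivation:
Op 1: inc R3 by 4 -> R3=(0,0,0,4) value=4
Op 2: inc R3 by 1 -> R3=(0,0,0,5) value=5
Op 3: inc R3 by 5 -> R3=(0,0,0,10) value=10
Op 4: inc R3 by 4 -> R3=(0,0,0,14) value=14
Op 5: merge R1<->R2 -> R1=(0,0,0,0) R2=(0,0,0,0)
Op 6: inc R0 by 5 -> R0=(5,0,0,0) value=5
Op 7: inc R3 by 4 -> R3=(0,0,0,18) value=18
Op 8: merge R0<->R2 -> R0=(5,0,0,0) R2=(5,0,0,0)
Op 9: merge R3<->R2 -> R3=(5,0,0,18) R2=(5,0,0,18)
Op 10: merge R3<->R1 -> R3=(5,0,0,18) R1=(5,0,0,18)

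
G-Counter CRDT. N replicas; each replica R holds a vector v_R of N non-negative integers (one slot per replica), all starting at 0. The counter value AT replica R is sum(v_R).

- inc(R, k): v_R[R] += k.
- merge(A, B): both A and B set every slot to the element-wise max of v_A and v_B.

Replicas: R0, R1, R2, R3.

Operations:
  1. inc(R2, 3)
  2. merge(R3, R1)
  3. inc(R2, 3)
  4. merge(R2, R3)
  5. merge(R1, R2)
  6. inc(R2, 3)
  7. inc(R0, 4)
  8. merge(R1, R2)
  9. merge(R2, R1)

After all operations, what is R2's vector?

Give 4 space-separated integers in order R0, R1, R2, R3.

Answer: 0 0 9 0

Derivation:
Op 1: inc R2 by 3 -> R2=(0,0,3,0) value=3
Op 2: merge R3<->R1 -> R3=(0,0,0,0) R1=(0,0,0,0)
Op 3: inc R2 by 3 -> R2=(0,0,6,0) value=6
Op 4: merge R2<->R3 -> R2=(0,0,6,0) R3=(0,0,6,0)
Op 5: merge R1<->R2 -> R1=(0,0,6,0) R2=(0,0,6,0)
Op 6: inc R2 by 3 -> R2=(0,0,9,0) value=9
Op 7: inc R0 by 4 -> R0=(4,0,0,0) value=4
Op 8: merge R1<->R2 -> R1=(0,0,9,0) R2=(0,0,9,0)
Op 9: merge R2<->R1 -> R2=(0,0,9,0) R1=(0,0,9,0)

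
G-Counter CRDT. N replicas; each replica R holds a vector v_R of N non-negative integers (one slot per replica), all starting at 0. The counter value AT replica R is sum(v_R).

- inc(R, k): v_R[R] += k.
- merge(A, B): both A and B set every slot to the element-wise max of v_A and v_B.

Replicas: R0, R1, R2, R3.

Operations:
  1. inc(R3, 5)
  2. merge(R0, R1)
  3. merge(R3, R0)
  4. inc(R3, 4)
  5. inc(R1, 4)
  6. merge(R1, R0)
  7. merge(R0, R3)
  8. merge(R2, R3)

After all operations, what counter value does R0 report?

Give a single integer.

Answer: 13

Derivation:
Op 1: inc R3 by 5 -> R3=(0,0,0,5) value=5
Op 2: merge R0<->R1 -> R0=(0,0,0,0) R1=(0,0,0,0)
Op 3: merge R3<->R0 -> R3=(0,0,0,5) R0=(0,0,0,5)
Op 4: inc R3 by 4 -> R3=(0,0,0,9) value=9
Op 5: inc R1 by 4 -> R1=(0,4,0,0) value=4
Op 6: merge R1<->R0 -> R1=(0,4,0,5) R0=(0,4,0,5)
Op 7: merge R0<->R3 -> R0=(0,4,0,9) R3=(0,4,0,9)
Op 8: merge R2<->R3 -> R2=(0,4,0,9) R3=(0,4,0,9)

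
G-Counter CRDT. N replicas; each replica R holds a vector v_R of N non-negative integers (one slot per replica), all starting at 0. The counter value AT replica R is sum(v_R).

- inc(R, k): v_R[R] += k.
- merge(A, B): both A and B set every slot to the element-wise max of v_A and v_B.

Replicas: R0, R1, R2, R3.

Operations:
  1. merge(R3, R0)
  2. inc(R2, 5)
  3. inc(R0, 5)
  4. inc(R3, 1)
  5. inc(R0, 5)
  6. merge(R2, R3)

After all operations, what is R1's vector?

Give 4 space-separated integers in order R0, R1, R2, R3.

Answer: 0 0 0 0

Derivation:
Op 1: merge R3<->R0 -> R3=(0,0,0,0) R0=(0,0,0,0)
Op 2: inc R2 by 5 -> R2=(0,0,5,0) value=5
Op 3: inc R0 by 5 -> R0=(5,0,0,0) value=5
Op 4: inc R3 by 1 -> R3=(0,0,0,1) value=1
Op 5: inc R0 by 5 -> R0=(10,0,0,0) value=10
Op 6: merge R2<->R3 -> R2=(0,0,5,1) R3=(0,0,5,1)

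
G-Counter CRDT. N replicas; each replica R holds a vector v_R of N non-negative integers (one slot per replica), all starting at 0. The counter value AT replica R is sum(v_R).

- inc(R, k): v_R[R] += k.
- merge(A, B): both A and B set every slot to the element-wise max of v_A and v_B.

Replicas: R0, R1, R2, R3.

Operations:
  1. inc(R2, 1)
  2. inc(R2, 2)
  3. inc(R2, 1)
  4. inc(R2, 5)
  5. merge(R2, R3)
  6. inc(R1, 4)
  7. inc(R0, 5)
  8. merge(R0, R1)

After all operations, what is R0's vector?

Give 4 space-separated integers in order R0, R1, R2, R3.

Answer: 5 4 0 0

Derivation:
Op 1: inc R2 by 1 -> R2=(0,0,1,0) value=1
Op 2: inc R2 by 2 -> R2=(0,0,3,0) value=3
Op 3: inc R2 by 1 -> R2=(0,0,4,0) value=4
Op 4: inc R2 by 5 -> R2=(0,0,9,0) value=9
Op 5: merge R2<->R3 -> R2=(0,0,9,0) R3=(0,0,9,0)
Op 6: inc R1 by 4 -> R1=(0,4,0,0) value=4
Op 7: inc R0 by 5 -> R0=(5,0,0,0) value=5
Op 8: merge R0<->R1 -> R0=(5,4,0,0) R1=(5,4,0,0)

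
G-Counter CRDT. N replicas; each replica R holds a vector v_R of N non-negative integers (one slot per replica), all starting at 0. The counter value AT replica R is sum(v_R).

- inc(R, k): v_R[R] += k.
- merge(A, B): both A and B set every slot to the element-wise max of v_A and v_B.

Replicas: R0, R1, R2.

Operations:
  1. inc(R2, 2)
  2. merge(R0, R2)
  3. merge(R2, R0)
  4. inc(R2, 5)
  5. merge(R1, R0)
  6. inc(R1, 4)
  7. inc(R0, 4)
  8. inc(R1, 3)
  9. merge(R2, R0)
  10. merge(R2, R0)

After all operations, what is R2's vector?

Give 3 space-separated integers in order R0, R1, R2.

Answer: 4 0 7

Derivation:
Op 1: inc R2 by 2 -> R2=(0,0,2) value=2
Op 2: merge R0<->R2 -> R0=(0,0,2) R2=(0,0,2)
Op 3: merge R2<->R0 -> R2=(0,0,2) R0=(0,0,2)
Op 4: inc R2 by 5 -> R2=(0,0,7) value=7
Op 5: merge R1<->R0 -> R1=(0,0,2) R0=(0,0,2)
Op 6: inc R1 by 4 -> R1=(0,4,2) value=6
Op 7: inc R0 by 4 -> R0=(4,0,2) value=6
Op 8: inc R1 by 3 -> R1=(0,7,2) value=9
Op 9: merge R2<->R0 -> R2=(4,0,7) R0=(4,0,7)
Op 10: merge R2<->R0 -> R2=(4,0,7) R0=(4,0,7)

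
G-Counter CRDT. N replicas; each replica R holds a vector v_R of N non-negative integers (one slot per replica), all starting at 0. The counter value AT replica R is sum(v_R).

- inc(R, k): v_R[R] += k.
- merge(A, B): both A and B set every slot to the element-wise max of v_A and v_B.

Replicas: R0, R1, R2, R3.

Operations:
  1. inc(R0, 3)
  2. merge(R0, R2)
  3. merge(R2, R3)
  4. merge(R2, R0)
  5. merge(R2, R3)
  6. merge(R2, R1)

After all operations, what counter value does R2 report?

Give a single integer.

Answer: 3

Derivation:
Op 1: inc R0 by 3 -> R0=(3,0,0,0) value=3
Op 2: merge R0<->R2 -> R0=(3,0,0,0) R2=(3,0,0,0)
Op 3: merge R2<->R3 -> R2=(3,0,0,0) R3=(3,0,0,0)
Op 4: merge R2<->R0 -> R2=(3,0,0,0) R0=(3,0,0,0)
Op 5: merge R2<->R3 -> R2=(3,0,0,0) R3=(3,0,0,0)
Op 6: merge R2<->R1 -> R2=(3,0,0,0) R1=(3,0,0,0)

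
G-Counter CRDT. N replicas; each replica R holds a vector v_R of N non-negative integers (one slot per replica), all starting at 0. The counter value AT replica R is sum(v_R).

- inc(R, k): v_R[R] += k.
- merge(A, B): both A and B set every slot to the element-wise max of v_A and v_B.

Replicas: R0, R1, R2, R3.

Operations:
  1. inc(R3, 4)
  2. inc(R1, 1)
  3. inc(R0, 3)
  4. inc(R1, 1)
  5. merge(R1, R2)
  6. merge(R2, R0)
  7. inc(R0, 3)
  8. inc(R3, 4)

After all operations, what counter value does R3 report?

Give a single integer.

Answer: 8

Derivation:
Op 1: inc R3 by 4 -> R3=(0,0,0,4) value=4
Op 2: inc R1 by 1 -> R1=(0,1,0,0) value=1
Op 3: inc R0 by 3 -> R0=(3,0,0,0) value=3
Op 4: inc R1 by 1 -> R1=(0,2,0,0) value=2
Op 5: merge R1<->R2 -> R1=(0,2,0,0) R2=(0,2,0,0)
Op 6: merge R2<->R0 -> R2=(3,2,0,0) R0=(3,2,0,0)
Op 7: inc R0 by 3 -> R0=(6,2,0,0) value=8
Op 8: inc R3 by 4 -> R3=(0,0,0,8) value=8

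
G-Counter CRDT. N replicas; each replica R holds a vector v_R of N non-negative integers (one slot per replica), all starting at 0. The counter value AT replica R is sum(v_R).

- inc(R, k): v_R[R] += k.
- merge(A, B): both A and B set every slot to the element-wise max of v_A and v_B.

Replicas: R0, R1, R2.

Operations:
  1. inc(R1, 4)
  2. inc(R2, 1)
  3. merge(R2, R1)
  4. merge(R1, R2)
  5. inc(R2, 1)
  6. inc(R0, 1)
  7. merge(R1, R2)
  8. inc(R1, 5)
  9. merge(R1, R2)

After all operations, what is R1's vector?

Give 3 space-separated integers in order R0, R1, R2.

Answer: 0 9 2

Derivation:
Op 1: inc R1 by 4 -> R1=(0,4,0) value=4
Op 2: inc R2 by 1 -> R2=(0,0,1) value=1
Op 3: merge R2<->R1 -> R2=(0,4,1) R1=(0,4,1)
Op 4: merge R1<->R2 -> R1=(0,4,1) R2=(0,4,1)
Op 5: inc R2 by 1 -> R2=(0,4,2) value=6
Op 6: inc R0 by 1 -> R0=(1,0,0) value=1
Op 7: merge R1<->R2 -> R1=(0,4,2) R2=(0,4,2)
Op 8: inc R1 by 5 -> R1=(0,9,2) value=11
Op 9: merge R1<->R2 -> R1=(0,9,2) R2=(0,9,2)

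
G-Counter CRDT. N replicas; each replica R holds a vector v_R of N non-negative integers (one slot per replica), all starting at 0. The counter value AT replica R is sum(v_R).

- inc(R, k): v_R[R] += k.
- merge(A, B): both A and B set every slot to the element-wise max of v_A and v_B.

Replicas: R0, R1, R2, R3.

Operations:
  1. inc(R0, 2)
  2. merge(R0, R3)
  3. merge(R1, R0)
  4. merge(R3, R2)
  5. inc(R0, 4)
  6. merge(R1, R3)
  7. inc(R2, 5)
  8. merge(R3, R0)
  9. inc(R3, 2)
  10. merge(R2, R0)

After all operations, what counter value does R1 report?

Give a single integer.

Answer: 2

Derivation:
Op 1: inc R0 by 2 -> R0=(2,0,0,0) value=2
Op 2: merge R0<->R3 -> R0=(2,0,0,0) R3=(2,0,0,0)
Op 3: merge R1<->R0 -> R1=(2,0,0,0) R0=(2,0,0,0)
Op 4: merge R3<->R2 -> R3=(2,0,0,0) R2=(2,0,0,0)
Op 5: inc R0 by 4 -> R0=(6,0,0,0) value=6
Op 6: merge R1<->R3 -> R1=(2,0,0,0) R3=(2,0,0,0)
Op 7: inc R2 by 5 -> R2=(2,0,5,0) value=7
Op 8: merge R3<->R0 -> R3=(6,0,0,0) R0=(6,0,0,0)
Op 9: inc R3 by 2 -> R3=(6,0,0,2) value=8
Op 10: merge R2<->R0 -> R2=(6,0,5,0) R0=(6,0,5,0)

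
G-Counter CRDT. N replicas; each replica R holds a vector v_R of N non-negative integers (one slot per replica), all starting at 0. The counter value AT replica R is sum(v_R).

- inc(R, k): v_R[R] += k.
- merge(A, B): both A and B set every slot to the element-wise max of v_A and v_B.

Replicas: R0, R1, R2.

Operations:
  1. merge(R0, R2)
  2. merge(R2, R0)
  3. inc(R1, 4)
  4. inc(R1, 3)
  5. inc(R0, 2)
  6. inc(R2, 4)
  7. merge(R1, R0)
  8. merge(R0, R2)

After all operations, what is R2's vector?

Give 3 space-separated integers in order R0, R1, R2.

Op 1: merge R0<->R2 -> R0=(0,0,0) R2=(0,0,0)
Op 2: merge R2<->R0 -> R2=(0,0,0) R0=(0,0,0)
Op 3: inc R1 by 4 -> R1=(0,4,0) value=4
Op 4: inc R1 by 3 -> R1=(0,7,0) value=7
Op 5: inc R0 by 2 -> R0=(2,0,0) value=2
Op 6: inc R2 by 4 -> R2=(0,0,4) value=4
Op 7: merge R1<->R0 -> R1=(2,7,0) R0=(2,7,0)
Op 8: merge R0<->R2 -> R0=(2,7,4) R2=(2,7,4)

Answer: 2 7 4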